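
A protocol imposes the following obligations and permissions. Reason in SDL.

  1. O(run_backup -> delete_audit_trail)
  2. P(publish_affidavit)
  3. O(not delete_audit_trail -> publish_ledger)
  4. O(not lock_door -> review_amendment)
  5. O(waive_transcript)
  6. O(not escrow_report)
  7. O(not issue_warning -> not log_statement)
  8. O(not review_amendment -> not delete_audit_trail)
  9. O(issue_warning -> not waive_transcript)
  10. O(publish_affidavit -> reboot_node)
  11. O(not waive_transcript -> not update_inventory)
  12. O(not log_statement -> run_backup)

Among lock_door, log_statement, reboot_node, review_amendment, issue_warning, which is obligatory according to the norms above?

review_amendment

Premise 5 states O(waive_transcript) outright.
Premise 9 is O(issue_warning -> not waive_transcript); contrapositively O(waive_transcript -> not issue_warning). Since O(waive_transcript) holds, K gives O(not issue_warning).
Applying K to premise 7 (O(not issue_warning -> not log_statement)) and O(not issue_warning) yields O(not log_statement).
With premise 12, O(not log_statement -> run_backup), the K-axiom yields O(run_backup).
From O(run_backup) and premise 1, O(run_backup -> delete_audit_trail), we obtain O(delete_audit_trail).
Premise 8, O(not review_amendment -> not delete_audit_trail), contraposes to O(delete_audit_trail -> review_amendment); with O(delete_audit_trail) we get O(review_amendment).
So O(review_amendment) holds — review_amendment is obligatory. None of the other listed options is made obligatory by any chain of premises.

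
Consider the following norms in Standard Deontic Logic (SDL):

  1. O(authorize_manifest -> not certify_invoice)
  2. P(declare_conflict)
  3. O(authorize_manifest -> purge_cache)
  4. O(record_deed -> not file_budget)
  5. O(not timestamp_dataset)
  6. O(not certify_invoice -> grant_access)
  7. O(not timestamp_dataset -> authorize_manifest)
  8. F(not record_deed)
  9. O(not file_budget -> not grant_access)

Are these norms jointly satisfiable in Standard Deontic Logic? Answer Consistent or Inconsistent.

Inconsistent

Premise 8, F(not record_deed), is equivalent to O(record_deed).
With premise 4, O(record_deed -> not file_budget), the K-axiom yields O(not file_budget).
From O(not file_budget) and premise 9, O(not file_budget -> not grant_access), we obtain O(not grant_access).
Premise 6 is O(not certify_invoice -> grant_access); contrapositively O(not grant_access -> certify_invoice). Since O(not grant_access) holds, K gives O(certify_invoice).
Premise 1 is O(authorize_manifest -> not certify_invoice); contrapositively O(certify_invoice -> not authorize_manifest). Since O(certify_invoice) holds, K gives O(not authorize_manifest).
Premise 7 is O(not timestamp_dataset -> authorize_manifest); contrapositively O(not authorize_manifest -> timestamp_dataset). Since O(not authorize_manifest) holds, K gives O(timestamp_dataset).
Yet premise 5 states O(not timestamp_dataset).
We now have both O(timestamp_dataset) and O(not timestamp_dataset) — timestamp_dataset is simultaneously obligatory and forbidden, violating the D-axiom.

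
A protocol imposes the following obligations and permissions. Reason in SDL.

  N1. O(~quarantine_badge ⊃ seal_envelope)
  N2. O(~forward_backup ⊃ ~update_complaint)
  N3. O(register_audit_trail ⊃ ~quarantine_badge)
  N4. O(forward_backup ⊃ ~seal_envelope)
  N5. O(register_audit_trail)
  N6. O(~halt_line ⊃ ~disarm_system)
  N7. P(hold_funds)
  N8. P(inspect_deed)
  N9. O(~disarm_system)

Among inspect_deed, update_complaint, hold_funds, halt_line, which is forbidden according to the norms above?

Premise 5 gives O(register_audit_trail).
Applying K to premise 3 (O(register_audit_trail ⊃ ~quarantine_badge)) and O(register_audit_trail) yields O(~quarantine_badge).
Applying K to premise 1 (O(~quarantine_badge ⊃ seal_envelope)) and O(~quarantine_badge) yields O(seal_envelope).
Premise 4 is O(forward_backup ⊃ ~seal_envelope); contrapositively O(seal_envelope ⊃ ~forward_backup). Since O(seal_envelope) holds, K gives O(~forward_backup).
Premise 2 is O(~forward_backup ⊃ ~update_complaint); since O(~forward_backup), deontic closure gives O(~update_complaint).
So O(~update_complaint) holds, i.e. update_complaint is forbidden. None of the other listed options is forbidden under the premises.

update_complaint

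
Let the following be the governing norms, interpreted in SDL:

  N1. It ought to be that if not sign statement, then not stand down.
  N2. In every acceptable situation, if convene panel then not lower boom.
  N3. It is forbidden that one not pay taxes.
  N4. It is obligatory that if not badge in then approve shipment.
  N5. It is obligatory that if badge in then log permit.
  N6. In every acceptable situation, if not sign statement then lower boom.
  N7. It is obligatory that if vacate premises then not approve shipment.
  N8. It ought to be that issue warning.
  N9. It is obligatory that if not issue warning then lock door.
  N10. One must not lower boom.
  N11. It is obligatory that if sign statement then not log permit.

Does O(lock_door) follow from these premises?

Premise 9 is O(¬issue_warning → lock_door), but O(¬issue_warning) is not derivable from the premises, so it does not yield O(lock_door).
No other premise forces O(lock_door). An ideal world satisfying every premise can still have lock_door false, so O(lock_door) is not derivable.

No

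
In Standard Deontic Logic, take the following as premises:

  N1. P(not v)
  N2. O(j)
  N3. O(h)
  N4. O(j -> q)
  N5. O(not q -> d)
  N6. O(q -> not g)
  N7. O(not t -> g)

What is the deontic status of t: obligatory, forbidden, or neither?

Premise 2 states O(j) outright.
Applying K to premise 4 (O(j -> q)) and O(j) yields O(q).
With premise 6, O(q -> not g), the K-axiom yields O(not g).
The contrapositive of premise 7 (O(not t -> g)) is O(not g -> t), and O(not g) is already established, so O(t).
Premises 1, 3, 5 do not contribute to this derivation.
Hence t is obligatory.

Obligatory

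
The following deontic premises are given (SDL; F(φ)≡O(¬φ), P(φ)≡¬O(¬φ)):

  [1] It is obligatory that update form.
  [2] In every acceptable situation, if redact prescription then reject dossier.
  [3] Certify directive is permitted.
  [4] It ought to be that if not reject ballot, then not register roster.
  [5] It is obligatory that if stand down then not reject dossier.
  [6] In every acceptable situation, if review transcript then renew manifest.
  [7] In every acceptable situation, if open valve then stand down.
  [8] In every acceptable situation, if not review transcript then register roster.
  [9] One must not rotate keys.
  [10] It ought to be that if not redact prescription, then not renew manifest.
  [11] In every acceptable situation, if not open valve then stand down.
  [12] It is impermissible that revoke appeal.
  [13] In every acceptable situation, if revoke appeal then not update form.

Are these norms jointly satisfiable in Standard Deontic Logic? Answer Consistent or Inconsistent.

Premise 13 is O(revoke_appeal → ¬update_form), but O(revoke_appeal) is not derivable from the premises, so it does not yield O(¬update_form).
So O(¬update_form) is not derivable, and the apparent clash with O(update_form) does not arise.
A world satisfying every obligation exists (e.g. certify_directive=false, open_valve=false, redact_prescription=false, register_roster=true, reject_ballot=true, reject_dossier=false, renew_manifest=false, review_transcript=false, revoke_appeal=false, rotate_keys=false, stand_down=true, update_form=true); no atom is both obligatory and forbidden, so the set is consistent.

Consistent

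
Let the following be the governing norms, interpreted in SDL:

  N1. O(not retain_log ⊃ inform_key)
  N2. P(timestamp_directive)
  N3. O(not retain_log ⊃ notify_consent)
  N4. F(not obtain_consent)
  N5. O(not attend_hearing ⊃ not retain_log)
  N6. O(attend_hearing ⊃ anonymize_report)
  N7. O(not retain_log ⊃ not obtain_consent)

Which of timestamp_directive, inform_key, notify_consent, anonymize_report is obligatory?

anonymize_report

Premise 4 is F(not obtain_consent), i.e. O(obtain_consent).
Premise 7, O(not retain_log ⊃ not obtain_consent), contraposes to O(obtain_consent ⊃ retain_log); with O(obtain_consent) we get O(retain_log).
The contrapositive of premise 5 (O(not attend_hearing ⊃ not retain_log)) is O(retain_log ⊃ attend_hearing), and O(retain_log) is already established, so O(attend_hearing).
Premise 6 is O(attend_hearing ⊃ anonymize_report); since O(attend_hearing), deontic closure gives O(anonymize_report).
So O(anonymize_report) holds — anonymize_report is obligatory. None of the other listed options is made obligatory by any chain of premises.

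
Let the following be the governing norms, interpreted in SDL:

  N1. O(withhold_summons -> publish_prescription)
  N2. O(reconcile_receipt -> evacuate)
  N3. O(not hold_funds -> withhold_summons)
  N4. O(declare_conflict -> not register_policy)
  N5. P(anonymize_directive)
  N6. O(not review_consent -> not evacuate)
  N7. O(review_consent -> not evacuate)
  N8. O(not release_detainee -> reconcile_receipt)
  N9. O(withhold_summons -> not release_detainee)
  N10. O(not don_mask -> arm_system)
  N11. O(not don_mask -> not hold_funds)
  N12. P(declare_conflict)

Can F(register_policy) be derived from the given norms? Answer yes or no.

No

Premise 4 is O(declare_conflict -> not register_policy), but O(declare_conflict) is not derivable from the premises (the permission P(declare_conflict) asserts only not O(not declare_conflict), not O(declare_conflict)), so it does not yield O(not register_policy).
No other premise forces O(not register_policy). An ideal world satisfying every premise can still have register_policy true, so F(register_policy) is not derivable.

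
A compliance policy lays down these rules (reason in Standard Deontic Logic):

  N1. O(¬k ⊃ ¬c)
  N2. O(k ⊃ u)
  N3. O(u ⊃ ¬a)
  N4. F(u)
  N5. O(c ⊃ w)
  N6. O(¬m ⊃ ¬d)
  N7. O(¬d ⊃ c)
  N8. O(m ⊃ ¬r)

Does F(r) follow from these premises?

Yes

Premise 4 is F(u), i.e. O(¬u).
Premise 2 is O(k ⊃ u); contrapositively O(¬u ⊃ ¬k). Since O(¬u) holds, K gives O(¬k).
With premise 1, O(¬k ⊃ ¬c), the K-axiom yields O(¬c).
Premise 7 is O(¬d ⊃ c); contrapositively O(¬c ⊃ d). Since O(¬c) holds, K gives O(d).
Premise 6 is O(¬m ⊃ ¬d); contrapositively O(d ⊃ m). Since O(d) holds, K gives O(m).
Applying K to premise 8 (O(m ⊃ ¬r)) and O(m) yields O(¬r).
Premises 3, 5 do not contribute to this derivation.
So O(¬r) holds, i.e. F(r). The claim follows.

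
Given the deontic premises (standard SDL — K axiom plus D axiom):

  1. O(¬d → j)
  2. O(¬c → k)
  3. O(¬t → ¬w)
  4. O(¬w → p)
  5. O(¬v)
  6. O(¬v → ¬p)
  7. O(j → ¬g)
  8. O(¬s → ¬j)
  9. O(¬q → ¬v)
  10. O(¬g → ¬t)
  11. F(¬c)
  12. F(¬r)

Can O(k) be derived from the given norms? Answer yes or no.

Premise 2 is O(¬c → k), but O(¬c) is not derivable from the premises, so it does not yield O(k).
No other premise forces O(k). An ideal world satisfying every premise can still have k false, so O(k) is not derivable.

No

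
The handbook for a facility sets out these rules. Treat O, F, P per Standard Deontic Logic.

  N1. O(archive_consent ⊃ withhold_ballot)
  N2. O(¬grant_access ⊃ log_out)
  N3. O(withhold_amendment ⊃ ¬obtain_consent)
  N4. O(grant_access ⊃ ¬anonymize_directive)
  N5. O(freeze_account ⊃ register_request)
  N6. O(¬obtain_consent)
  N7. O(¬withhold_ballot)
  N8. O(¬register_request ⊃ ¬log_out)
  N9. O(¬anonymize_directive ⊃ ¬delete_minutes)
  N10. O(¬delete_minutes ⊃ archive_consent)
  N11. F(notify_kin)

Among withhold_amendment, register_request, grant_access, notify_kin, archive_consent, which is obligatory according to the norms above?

register_request

From premise 7 we have O(¬withhold_ballot).
Premise 1 is O(archive_consent ⊃ withhold_ballot); contrapositively O(¬withhold_ballot ⊃ ¬archive_consent). Since O(¬withhold_ballot) holds, K gives O(¬archive_consent).
Premise 10 is O(¬delete_minutes ⊃ archive_consent); contrapositively O(¬archive_consent ⊃ delete_minutes). Since O(¬archive_consent) holds, K gives O(delete_minutes).
The contrapositive of premise 9 (O(¬anonymize_directive ⊃ ¬delete_minutes)) is O(delete_minutes ⊃ anonymize_directive), and O(delete_minutes) is already established, so O(anonymize_directive).
The contrapositive of premise 4 (O(grant_access ⊃ ¬anonymize_directive)) is O(anonymize_directive ⊃ ¬grant_access), and O(anonymize_directive) is already established, so O(¬grant_access).
Premise 2 is O(¬grant_access ⊃ log_out); since O(¬grant_access), deontic closure gives O(log_out).
The contrapositive of premise 8 (O(¬register_request ⊃ ¬log_out)) is O(log_out ⊃ register_request), and O(log_out) is already established, so O(register_request).
So O(register_request) holds — register_request is obligatory. None of the other listed options is made obligatory by any chain of premises.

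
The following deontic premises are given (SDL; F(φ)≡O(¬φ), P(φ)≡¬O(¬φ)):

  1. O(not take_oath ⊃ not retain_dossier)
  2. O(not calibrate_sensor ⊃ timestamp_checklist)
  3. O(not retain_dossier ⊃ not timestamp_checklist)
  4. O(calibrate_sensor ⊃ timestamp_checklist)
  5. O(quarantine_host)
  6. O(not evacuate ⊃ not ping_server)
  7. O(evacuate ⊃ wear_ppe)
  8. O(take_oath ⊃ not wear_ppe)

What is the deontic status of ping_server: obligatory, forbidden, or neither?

Forbidden

Premises 2 and 4 are O(not calibrate_sensor ⊃ timestamp_checklist) and O(calibrate_sensor ⊃ timestamp_checklist); every ideal world satisfies not calibrate_sensor or calibrate_sensor, so in either case timestamp_checklist holds — hence O(timestamp_checklist).
Premise 3, O(not retain_dossier ⊃ not timestamp_checklist), contraposes to O(timestamp_checklist ⊃ retain_dossier); with O(timestamp_checklist) we get O(retain_dossier).
Premise 1 is O(not take_oath ⊃ not retain_dossier); contrapositively O(retain_dossier ⊃ take_oath). Since O(retain_dossier) holds, K gives O(take_oath).
From O(take_oath) and premise 8, O(take_oath ⊃ not wear_ppe), we obtain O(not wear_ppe).
The contrapositive of premise 7 (O(evacuate ⊃ wear_ppe)) is O(not wear_ppe ⊃ not evacuate), and O(not wear_ppe) is already established, so O(not evacuate).
Applying K to premise 6 (O(not evacuate ⊃ not ping_server)) and O(not evacuate) yields O(not ping_server).
Premise 5 does not contribute to this derivation.
Thus O(not ping_server), which is F(ping_server): ping_server is forbidden.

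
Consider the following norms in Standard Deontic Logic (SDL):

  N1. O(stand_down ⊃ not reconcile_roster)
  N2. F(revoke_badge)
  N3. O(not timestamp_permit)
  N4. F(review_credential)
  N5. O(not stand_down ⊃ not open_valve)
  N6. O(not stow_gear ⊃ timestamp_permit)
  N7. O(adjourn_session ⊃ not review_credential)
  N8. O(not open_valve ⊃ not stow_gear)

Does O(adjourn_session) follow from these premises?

No

Premise 7 is O(adjourn_session ⊃ not review_credential); even if O(not review_credential) held, inferring O(adjourn_session) would be affirming the consequent — invalid.
No other premise forces O(adjourn_session). An ideal world satisfying every premise can still have adjourn_session false, so O(adjourn_session) is not derivable.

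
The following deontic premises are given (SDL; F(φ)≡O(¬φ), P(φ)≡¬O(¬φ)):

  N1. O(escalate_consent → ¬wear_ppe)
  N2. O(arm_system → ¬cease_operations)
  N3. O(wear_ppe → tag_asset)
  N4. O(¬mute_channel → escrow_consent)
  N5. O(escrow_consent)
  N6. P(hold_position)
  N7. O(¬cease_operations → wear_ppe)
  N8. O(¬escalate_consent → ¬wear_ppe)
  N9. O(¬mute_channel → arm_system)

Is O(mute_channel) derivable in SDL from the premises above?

Yes

Premises 8 and 1 cover both cases: O(¬escalate_consent → ¬wear_ppe) and O(escalate_consent → ¬wear_ppe). Since ¬escalate_consent ∨ escalate_consent is a tautology, O(¬wear_ppe) follows.
Premise 7 is O(¬cease_operations → wear_ppe); contrapositively O(¬wear_ppe → cease_operations). Since O(¬wear_ppe) holds, K gives O(cease_operations).
The contrapositive of premise 2 (O(arm_system → ¬cease_operations)) is O(cease_operations → ¬arm_system), and O(cease_operations) is already established, so O(¬arm_system).
Premise 9, O(¬mute_channel → arm_system), contraposes to O(¬arm_system → mute_channel); with O(¬arm_system) we get O(mute_channel).
Premises 3, 4, 5, 6 do not contribute to this derivation.
So O(mute_channel) follows.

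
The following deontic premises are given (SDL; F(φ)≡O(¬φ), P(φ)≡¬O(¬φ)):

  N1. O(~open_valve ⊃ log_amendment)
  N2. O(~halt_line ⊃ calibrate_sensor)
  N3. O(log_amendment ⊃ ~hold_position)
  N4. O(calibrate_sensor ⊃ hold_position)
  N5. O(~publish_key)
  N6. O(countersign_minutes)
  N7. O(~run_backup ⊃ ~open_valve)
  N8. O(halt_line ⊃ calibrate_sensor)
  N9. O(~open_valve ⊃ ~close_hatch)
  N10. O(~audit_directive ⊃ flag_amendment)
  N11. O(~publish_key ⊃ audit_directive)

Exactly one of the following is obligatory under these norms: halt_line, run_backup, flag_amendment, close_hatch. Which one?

run_backup

Premises 2 and 8 are O(~halt_line ⊃ calibrate_sensor) and O(halt_line ⊃ calibrate_sensor); every ideal world satisfies ~halt_line or halt_line, so in either case calibrate_sensor holds — hence O(calibrate_sensor).
From O(calibrate_sensor) and premise 4, O(calibrate_sensor ⊃ hold_position), we obtain O(hold_position).
Premise 3 is O(log_amendment ⊃ ~hold_position); contrapositively O(hold_position ⊃ ~log_amendment). Since O(hold_position) holds, K gives O(~log_amendment).
The contrapositive of premise 1 (O(~open_valve ⊃ log_amendment)) is O(~log_amendment ⊃ open_valve), and O(~log_amendment) is already established, so O(open_valve).
Premise 7, O(~run_backup ⊃ ~open_valve), contraposes to O(open_valve ⊃ run_backup); with O(open_valve) we get O(run_backup).
So O(run_backup) holds — run_backup is obligatory. None of the other listed options is made obligatory by any chain of premises.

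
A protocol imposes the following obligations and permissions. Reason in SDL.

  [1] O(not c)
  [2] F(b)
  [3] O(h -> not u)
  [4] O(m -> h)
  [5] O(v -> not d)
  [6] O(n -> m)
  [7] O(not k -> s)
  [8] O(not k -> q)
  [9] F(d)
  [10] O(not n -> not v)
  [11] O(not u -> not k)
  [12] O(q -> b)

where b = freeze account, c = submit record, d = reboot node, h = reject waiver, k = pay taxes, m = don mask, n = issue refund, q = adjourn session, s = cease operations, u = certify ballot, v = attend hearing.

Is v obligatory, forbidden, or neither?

Forbidden

Premise 2, F(b), is equivalent to O(not b).
Premise 12, O(q -> b), contraposes to O(not b -> not q); with O(not b) we get O(not q).
Premise 8 is O(not k -> q); contrapositively O(not q -> k). Since O(not q) holds, K gives O(k).
The contrapositive of premise 11 (O(not u -> not k)) is O(k -> u), and O(k) is already established, so O(u).
Premise 3, O(h -> not u), contraposes to O(u -> not h); with O(u) we get O(not h).
Premise 4 is O(m -> h); contrapositively O(not h -> not m). Since O(not h) holds, K gives O(not m).
Premise 6 is O(n -> m); contrapositively O(not m -> not n). Since O(not m) holds, K gives O(not n).
From O(not n) and premise 10, O(not n -> not v), we obtain O(not v).
Premises 1, 5, 7, 9 do not contribute to this derivation.
Thus O(not v), which is F(v): v is forbidden.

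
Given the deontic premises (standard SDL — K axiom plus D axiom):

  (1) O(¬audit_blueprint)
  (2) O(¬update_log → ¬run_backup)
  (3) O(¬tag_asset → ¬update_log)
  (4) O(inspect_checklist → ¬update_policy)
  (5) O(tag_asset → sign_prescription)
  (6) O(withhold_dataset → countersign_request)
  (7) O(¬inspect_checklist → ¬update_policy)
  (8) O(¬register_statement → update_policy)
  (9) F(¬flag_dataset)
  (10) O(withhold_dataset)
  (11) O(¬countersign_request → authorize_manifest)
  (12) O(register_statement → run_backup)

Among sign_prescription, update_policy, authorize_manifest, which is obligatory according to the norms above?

Premises 4 and 7 cover both cases: O(inspect_checklist → ¬update_policy) and O(¬inspect_checklist → ¬update_policy). Since inspect_checklist ∨ ¬inspect_checklist is a tautology, O(¬update_policy) follows.
Premise 8 is O(¬register_statement → update_policy); contrapositively O(¬update_policy → register_statement). Since O(¬update_policy) holds, K gives O(register_statement).
With premise 12, O(register_statement → run_backup), the K-axiom yields O(run_backup).
Premise 2, O(¬update_log → ¬run_backup), contraposes to O(run_backup → update_log); with O(run_backup) we get O(update_log).
Premise 3 is O(¬tag_asset → ¬update_log); contrapositively O(update_log → tag_asset). Since O(update_log) holds, K gives O(tag_asset).
Applying K to premise 5 (O(tag_asset → sign_prescription)) and O(tag_asset) yields O(sign_prescription).
So O(sign_prescription) holds — sign_prescription is obligatory. None of the other listed options is made obligatory by any chain of premises.

sign_prescription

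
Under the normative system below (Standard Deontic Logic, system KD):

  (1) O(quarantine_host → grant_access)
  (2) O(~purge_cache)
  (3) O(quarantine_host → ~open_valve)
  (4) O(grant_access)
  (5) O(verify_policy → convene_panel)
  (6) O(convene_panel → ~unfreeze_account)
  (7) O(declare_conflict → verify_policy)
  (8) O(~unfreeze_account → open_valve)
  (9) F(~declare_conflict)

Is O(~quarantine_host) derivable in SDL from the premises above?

F(~declare_conflict) at premise 9 means O(declare_conflict).
Applying K to premise 7 (O(declare_conflict → verify_policy)) and O(declare_conflict) yields O(verify_policy).
From O(verify_policy) and premise 5, O(verify_policy → convene_panel), we obtain O(convene_panel).
With premise 6, O(convene_panel → ~unfreeze_account), the K-axiom yields O(~unfreeze_account).
From O(~unfreeze_account) and premise 8, O(~unfreeze_account → open_valve), we obtain O(open_valve).
Premise 3 is O(quarantine_host → ~open_valve); contrapositively O(open_valve → ~quarantine_host). Since O(open_valve) holds, K gives O(~quarantine_host).
Premises 1, 2, 4 do not contribute to this derivation.
So O(~quarantine_host) follows.

Yes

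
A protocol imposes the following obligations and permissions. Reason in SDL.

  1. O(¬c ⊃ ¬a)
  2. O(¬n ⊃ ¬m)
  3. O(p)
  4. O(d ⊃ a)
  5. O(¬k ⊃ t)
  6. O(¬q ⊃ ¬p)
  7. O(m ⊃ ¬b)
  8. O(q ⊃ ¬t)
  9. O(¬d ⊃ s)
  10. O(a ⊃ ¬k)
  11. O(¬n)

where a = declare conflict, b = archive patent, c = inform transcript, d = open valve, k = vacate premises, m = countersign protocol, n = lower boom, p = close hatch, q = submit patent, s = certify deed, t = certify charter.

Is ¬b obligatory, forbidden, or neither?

Premise 7 is O(m ⊃ ¬b), but O(m) is not derivable from the premises, so it does not yield O(¬b).
No premise or chain of K-axiom applications forces O(¬b), and none forces O(b). So ¬b is neither obligatory nor forbidden under these norms.

Neither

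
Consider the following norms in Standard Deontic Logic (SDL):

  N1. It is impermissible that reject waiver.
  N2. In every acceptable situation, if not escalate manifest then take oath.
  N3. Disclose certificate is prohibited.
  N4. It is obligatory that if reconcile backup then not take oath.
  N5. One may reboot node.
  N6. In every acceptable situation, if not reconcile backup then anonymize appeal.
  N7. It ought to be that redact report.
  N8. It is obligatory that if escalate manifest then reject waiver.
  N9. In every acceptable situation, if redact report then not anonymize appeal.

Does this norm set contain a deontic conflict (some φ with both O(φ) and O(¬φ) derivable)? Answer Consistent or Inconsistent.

F(reject_waiver) at premise 1 means O(¬reject_waiver).
Premise 8, O(escalate_manifest → reject_waiver), contraposes to O(¬reject_waiver → ¬escalate_manifest); with O(¬reject_waiver) we get O(¬escalate_manifest).
With premise 2, O(¬escalate_manifest → take_oath), the K-axiom yields O(take_oath).
Premise 4, O(reconcile_backup → ¬take_oath), contraposes to O(take_oath → ¬reconcile_backup); with O(take_oath) we get O(¬reconcile_backup).
Applying K to premise 6 (O(¬reconcile_backup → anonymize_appeal)) and O(¬reconcile_backup) yields O(anonymize_appeal).
Premise 9 is O(redact_report → ¬anonymize_appeal); contrapositively O(anonymize_appeal → ¬redact_report). Since O(anonymize_appeal) holds, K gives O(¬redact_report).
Yet premise 7 states O(redact_report).
We now have both O(¬redact_report) and O(redact_report) — redact_report is simultaneously obligatory and forbidden, violating the D-axiom.

Inconsistent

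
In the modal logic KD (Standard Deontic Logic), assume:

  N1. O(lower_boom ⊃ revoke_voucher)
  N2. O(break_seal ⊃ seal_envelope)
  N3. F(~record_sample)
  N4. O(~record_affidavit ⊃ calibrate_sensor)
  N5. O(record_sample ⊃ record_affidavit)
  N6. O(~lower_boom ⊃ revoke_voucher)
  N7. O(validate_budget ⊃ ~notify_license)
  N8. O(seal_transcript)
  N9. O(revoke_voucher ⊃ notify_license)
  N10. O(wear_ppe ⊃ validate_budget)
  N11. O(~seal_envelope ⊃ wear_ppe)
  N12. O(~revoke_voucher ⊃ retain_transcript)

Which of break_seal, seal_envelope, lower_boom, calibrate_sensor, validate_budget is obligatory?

seal_envelope

Premises 1 and 6 cover both cases: O(lower_boom ⊃ revoke_voucher) and O(~lower_boom ⊃ revoke_voucher). Since lower_boom ∨ ~lower_boom is a tautology, O(revoke_voucher) follows.
Applying K to premise 9 (O(revoke_voucher ⊃ notify_license)) and O(revoke_voucher) yields O(notify_license).
Premise 7 is O(validate_budget ⊃ ~notify_license); contrapositively O(notify_license ⊃ ~validate_budget). Since O(notify_license) holds, K gives O(~validate_budget).
Premise 10 is O(wear_ppe ⊃ validate_budget); contrapositively O(~validate_budget ⊃ ~wear_ppe). Since O(~validate_budget) holds, K gives O(~wear_ppe).
The contrapositive of premise 11 (O(~seal_envelope ⊃ wear_ppe)) is O(~wear_ppe ⊃ seal_envelope), and O(~wear_ppe) is already established, so O(seal_envelope).
So O(seal_envelope) holds — seal_envelope is obligatory. None of the other listed options is made obligatory by any chain of premises.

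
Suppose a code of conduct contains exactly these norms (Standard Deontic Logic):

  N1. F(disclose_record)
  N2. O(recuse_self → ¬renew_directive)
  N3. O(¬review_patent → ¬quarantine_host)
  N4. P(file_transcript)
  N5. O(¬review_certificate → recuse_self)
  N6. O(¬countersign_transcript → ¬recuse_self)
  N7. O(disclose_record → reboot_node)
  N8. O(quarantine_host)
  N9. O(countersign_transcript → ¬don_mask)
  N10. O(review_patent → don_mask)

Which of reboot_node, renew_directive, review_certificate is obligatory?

From premise 8 we have O(quarantine_host).
Premise 3 is O(¬review_patent → ¬quarantine_host); contrapositively O(quarantine_host → review_patent). Since O(quarantine_host) holds, K gives O(review_patent).
From O(review_patent) and premise 10, O(review_patent → don_mask), we obtain O(don_mask).
The contrapositive of premise 9 (O(countersign_transcript → ¬don_mask)) is O(don_mask → ¬countersign_transcript), and O(don_mask) is already established, so O(¬countersign_transcript).
From O(¬countersign_transcript) and premise 6, O(¬countersign_transcript → ¬recuse_self), we obtain O(¬recuse_self).
The contrapositive of premise 5 (O(¬review_certificate → recuse_self)) is O(¬recuse_self → review_certificate), and O(¬recuse_self) is already established, so O(review_certificate).
So O(review_certificate) holds — review_certificate is obligatory. None of the other listed options is made obligatory by any chain of premises.

review_certificate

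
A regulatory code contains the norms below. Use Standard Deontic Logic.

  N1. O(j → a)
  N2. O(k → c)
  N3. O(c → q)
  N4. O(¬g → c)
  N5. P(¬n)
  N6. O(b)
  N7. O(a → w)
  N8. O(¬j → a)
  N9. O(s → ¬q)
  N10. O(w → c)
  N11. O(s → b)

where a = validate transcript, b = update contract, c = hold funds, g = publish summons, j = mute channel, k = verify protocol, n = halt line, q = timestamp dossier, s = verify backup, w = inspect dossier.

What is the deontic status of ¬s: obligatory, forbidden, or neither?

Obligatory

By case analysis on ¬j: premise 8 gives O(¬j → a) and premise 1 gives O(j → a), so O(a) either way.
From O(a) and premise 7, O(a → w), we obtain O(w).
From O(w) and premise 10, O(w → c), we obtain O(c).
With premise 3, O(c → q), the K-axiom yields O(q).
Premise 9 is O(s → ¬q); contrapositively O(q → ¬s). Since O(q) holds, K gives O(¬s).
Premises 2, 4, 5, 6, 11 do not contribute to this derivation.
Hence ¬s is obligatory.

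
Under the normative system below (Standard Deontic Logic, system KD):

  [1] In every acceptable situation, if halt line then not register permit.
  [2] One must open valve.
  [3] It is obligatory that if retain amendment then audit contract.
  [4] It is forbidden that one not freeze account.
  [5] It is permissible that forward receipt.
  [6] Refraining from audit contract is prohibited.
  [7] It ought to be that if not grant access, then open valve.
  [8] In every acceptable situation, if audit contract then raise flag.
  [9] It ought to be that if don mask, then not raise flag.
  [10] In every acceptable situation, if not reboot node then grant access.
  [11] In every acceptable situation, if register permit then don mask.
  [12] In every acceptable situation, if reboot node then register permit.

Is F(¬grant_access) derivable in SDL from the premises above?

Yes

Premise 6, F(¬audit_contract), is equivalent to O(audit_contract).
With premise 8, O(audit_contract → raise_flag), the K-axiom yields O(raise_flag).
The contrapositive of premise 9 (O(don_mask → ¬raise_flag)) is O(raise_flag → ¬don_mask), and O(raise_flag) is already established, so O(¬don_mask).
Premise 11, O(register_permit → don_mask), contraposes to O(¬don_mask → ¬register_permit); with O(¬don_mask) we get O(¬register_permit).
The contrapositive of premise 12 (O(reboot_node → register_permit)) is O(¬register_permit → ¬reboot_node), and O(¬register_permit) is already established, so O(¬reboot_node).
From O(¬reboot_node) and premise 10, O(¬reboot_node → grant_access), we obtain O(grant_access).
Premises 1, 2, 3, 4, 5, 7 do not contribute to this derivation.
So O(grant_access) holds, i.e. F(¬grant_access). The claim follows.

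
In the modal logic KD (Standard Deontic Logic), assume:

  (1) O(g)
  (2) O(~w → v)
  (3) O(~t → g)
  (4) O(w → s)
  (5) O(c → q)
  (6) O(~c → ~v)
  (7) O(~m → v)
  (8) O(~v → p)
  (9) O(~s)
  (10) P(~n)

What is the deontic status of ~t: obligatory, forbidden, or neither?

Premise 3 is O(~t → g); even if O(g) held, inferring O(~t) would be affirming the consequent — invalid.
No premise or chain of K-axiom applications forces O(~t), and none forces O(t). So ~t is neither obligatory nor forbidden under these norms.

Neither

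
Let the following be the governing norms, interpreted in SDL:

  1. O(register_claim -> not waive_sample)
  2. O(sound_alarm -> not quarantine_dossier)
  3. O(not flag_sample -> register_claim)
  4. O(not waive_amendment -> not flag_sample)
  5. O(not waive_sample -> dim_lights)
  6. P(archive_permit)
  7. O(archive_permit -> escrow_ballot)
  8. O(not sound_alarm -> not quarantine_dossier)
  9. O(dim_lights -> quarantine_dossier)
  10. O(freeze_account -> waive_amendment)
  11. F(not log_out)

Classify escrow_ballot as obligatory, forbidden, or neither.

Premise 7 is O(archive_permit -> escrow_ballot), but O(archive_permit) is not derivable from the premises (the permission P(archive_permit) asserts only not O(not archive_permit), not O(archive_permit)), so it does not yield O(escrow_ballot).
No premise or chain of K-axiom applications forces O(escrow_ballot), and none forces O(not escrow_ballot). So escrow_ballot is neither obligatory nor forbidden under these norms.

Neither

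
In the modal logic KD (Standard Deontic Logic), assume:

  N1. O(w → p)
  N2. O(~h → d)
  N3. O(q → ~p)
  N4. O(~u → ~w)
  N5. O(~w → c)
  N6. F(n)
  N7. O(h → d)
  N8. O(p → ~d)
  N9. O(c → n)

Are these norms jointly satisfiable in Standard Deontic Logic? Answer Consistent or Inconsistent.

Premises 2 and 7 are O(~h → d) and O(h → d); every ideal world satisfies ~h or h, so in either case d holds — hence O(d).
Premise 8, O(p → ~d), contraposes to O(d → ~p); with O(d) we get O(~p).
The contrapositive of premise 1 (O(w → p)) is O(~p → ~w), and O(~p) is already established, so O(~w).
With premise 5, O(~w → c), the K-axiom yields O(c).
Applying K to premise 9 (O(c → n)) and O(c) yields O(n).
But premise 6, F(n), means O(~n).
We now have both O(n) and O(~n) — n is simultaneously obligatory and forbidden, violating the D-axiom.

Inconsistent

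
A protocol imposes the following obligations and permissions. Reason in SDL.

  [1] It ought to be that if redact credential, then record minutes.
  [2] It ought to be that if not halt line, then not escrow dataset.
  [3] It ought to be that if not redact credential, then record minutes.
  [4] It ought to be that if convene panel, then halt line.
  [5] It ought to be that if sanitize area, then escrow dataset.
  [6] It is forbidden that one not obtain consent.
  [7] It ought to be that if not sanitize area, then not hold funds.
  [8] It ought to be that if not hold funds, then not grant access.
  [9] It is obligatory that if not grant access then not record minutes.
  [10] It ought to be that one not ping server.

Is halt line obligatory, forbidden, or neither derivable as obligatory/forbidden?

Premises 3 and 1 cover both cases: O(¬redact_credential → record_minutes) and O(redact_credential → record_minutes). Since ¬redact_credential ∨ redact_credential is a tautology, O(record_minutes) follows.
Premise 9 is O(¬grant_access → ¬record_minutes); contrapositively O(record_minutes → grant_access). Since O(record_minutes) holds, K gives O(grant_access).
Premise 8 is O(¬hold_funds → ¬grant_access); contrapositively O(grant_access → hold_funds). Since O(grant_access) holds, K gives O(hold_funds).
Premise 7, O(¬sanitize_area → ¬hold_funds), contraposes to O(hold_funds → sanitize_area); with O(hold_funds) we get O(sanitize_area).
From O(sanitize_area) and premise 5, O(sanitize_area → escrow_dataset), we obtain O(escrow_dataset).
Premise 2 is O(¬halt_line → ¬escrow_dataset); contrapositively O(escrow_dataset → halt_line). Since O(escrow_dataset) holds, K gives O(halt_line).
Premises 4, 6, 10 do not contribute to this derivation.
Hence halt_line is obligatory.

Obligatory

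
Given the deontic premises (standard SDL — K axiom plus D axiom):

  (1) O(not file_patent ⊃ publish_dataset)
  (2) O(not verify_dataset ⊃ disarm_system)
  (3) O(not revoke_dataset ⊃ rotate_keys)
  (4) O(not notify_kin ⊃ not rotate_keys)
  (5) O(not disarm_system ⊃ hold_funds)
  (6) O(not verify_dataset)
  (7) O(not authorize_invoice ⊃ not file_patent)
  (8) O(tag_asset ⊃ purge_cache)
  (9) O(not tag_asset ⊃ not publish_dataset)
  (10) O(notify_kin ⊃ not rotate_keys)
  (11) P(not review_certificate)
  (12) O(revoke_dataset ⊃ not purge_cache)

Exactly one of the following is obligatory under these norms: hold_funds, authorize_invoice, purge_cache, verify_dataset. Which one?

authorize_invoice

Premises 10 and 4 are O(notify_kin ⊃ not rotate_keys) and O(not notify_kin ⊃ not rotate_keys); every ideal world satisfies notify_kin or not notify_kin, so in either case not rotate_keys holds — hence O(not rotate_keys).
The contrapositive of premise 3 (O(not revoke_dataset ⊃ rotate_keys)) is O(not rotate_keys ⊃ revoke_dataset), and O(not rotate_keys) is already established, so O(revoke_dataset).
Premise 12 is O(revoke_dataset ⊃ not purge_cache); since O(revoke_dataset), deontic closure gives O(not purge_cache).
The contrapositive of premise 8 (O(tag_asset ⊃ purge_cache)) is O(not purge_cache ⊃ not tag_asset), and O(not purge_cache) is already established, so O(not tag_asset).
With premise 9, O(not tag_asset ⊃ not publish_dataset), the K-axiom yields O(not publish_dataset).
Premise 1, O(not file_patent ⊃ publish_dataset), contraposes to O(not publish_dataset ⊃ file_patent); with O(not publish_dataset) we get O(file_patent).
Premise 7 is O(not authorize_invoice ⊃ not file_patent); contrapositively O(file_patent ⊃ authorize_invoice). Since O(file_patent) holds, K gives O(authorize_invoice).
So O(authorize_invoice) holds — authorize_invoice is obligatory. None of the other listed options is made obligatory by any chain of premises.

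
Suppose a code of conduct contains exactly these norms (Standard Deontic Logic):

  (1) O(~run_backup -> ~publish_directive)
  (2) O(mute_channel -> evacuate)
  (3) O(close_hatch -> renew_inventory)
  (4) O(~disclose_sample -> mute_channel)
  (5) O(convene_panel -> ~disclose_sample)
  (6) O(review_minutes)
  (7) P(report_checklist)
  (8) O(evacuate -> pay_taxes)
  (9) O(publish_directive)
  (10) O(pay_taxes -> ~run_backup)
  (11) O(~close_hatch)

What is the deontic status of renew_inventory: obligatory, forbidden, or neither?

Neither

Premise 3 is O(close_hatch -> renew_inventory), but O(close_hatch) is not derivable from the premises, so it does not yield O(renew_inventory).
No premise or chain of K-axiom applications forces O(renew_inventory), and none forces O(~renew_inventory). So renew_inventory is neither obligatory nor forbidden under these norms.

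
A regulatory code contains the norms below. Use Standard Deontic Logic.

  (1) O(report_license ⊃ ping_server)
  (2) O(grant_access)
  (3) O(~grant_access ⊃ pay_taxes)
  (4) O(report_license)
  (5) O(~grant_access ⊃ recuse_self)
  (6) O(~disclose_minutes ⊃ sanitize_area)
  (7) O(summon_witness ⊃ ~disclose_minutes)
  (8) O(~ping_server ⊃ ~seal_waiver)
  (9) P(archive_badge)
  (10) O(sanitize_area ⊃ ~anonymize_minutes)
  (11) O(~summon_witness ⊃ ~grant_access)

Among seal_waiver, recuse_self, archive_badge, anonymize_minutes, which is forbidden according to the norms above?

From premise 2 we have O(grant_access).
The contrapositive of premise 11 (O(~summon_witness ⊃ ~grant_access)) is O(grant_access ⊃ summon_witness), and O(grant_access) is already established, so O(summon_witness).
Premise 7 is O(summon_witness ⊃ ~disclose_minutes); since O(summon_witness), deontic closure gives O(~disclose_minutes).
With premise 6, O(~disclose_minutes ⊃ sanitize_area), the K-axiom yields O(sanitize_area).
From O(sanitize_area) and premise 10, O(sanitize_area ⊃ ~anonymize_minutes), we obtain O(~anonymize_minutes).
So O(~anonymize_minutes) holds, i.e. anonymize_minutes is forbidden. None of the other listed options is forbidden under the premises.

anonymize_minutes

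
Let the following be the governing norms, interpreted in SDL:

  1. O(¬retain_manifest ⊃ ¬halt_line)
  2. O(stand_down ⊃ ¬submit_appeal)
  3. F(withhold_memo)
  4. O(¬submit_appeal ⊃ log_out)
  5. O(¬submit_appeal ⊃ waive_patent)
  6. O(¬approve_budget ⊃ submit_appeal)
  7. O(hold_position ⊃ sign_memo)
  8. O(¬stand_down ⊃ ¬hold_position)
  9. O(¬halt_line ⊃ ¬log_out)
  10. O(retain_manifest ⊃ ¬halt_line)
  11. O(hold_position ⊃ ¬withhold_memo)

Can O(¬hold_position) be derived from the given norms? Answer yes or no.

By case analysis on retain_manifest: premise 10 gives O(retain_manifest ⊃ ¬halt_line) and premise 1 gives O(¬retain_manifest ⊃ ¬halt_line), so O(¬halt_line) either way.
With premise 9, O(¬halt_line ⊃ ¬log_out), the K-axiom yields O(¬log_out).
The contrapositive of premise 4 (O(¬submit_appeal ⊃ log_out)) is O(¬log_out ⊃ submit_appeal), and O(¬log_out) is already established, so O(submit_appeal).
The contrapositive of premise 2 (O(stand_down ⊃ ¬submit_appeal)) is O(submit_appeal ⊃ ¬stand_down), and O(submit_appeal) is already established, so O(¬stand_down).
Premise 8 is O(¬stand_down ⊃ ¬hold_position); since O(¬stand_down), deontic closure gives O(¬hold_position).
Premises 3, 5, 6, 7, 11 do not contribute to this derivation.
So O(¬hold_position) follows.

Yes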